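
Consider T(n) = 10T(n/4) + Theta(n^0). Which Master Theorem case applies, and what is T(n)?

Master Theorem for T(n) = 10T(n/4) + O(n^0):

a = 10, b = 4, c = 0
log_b(a) = log_4(10) = 1.6610

Case 1: c = 0 < log_4(10) = 1.6610
T(n) = O(n^(log_4 10))

For T(n) = 10T(n/4) + O(n^0): log_4(10) = 1.6610. This is Case 1 of the Master Theorem (c < log_b(a), work dominated by leaves), giving O(n^(log_4 10)).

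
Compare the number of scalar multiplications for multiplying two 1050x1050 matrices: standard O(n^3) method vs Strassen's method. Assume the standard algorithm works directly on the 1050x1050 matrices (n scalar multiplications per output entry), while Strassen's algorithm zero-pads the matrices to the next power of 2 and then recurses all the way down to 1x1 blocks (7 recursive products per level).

Matrix multiplication for 1050x1050 matrices:

Strassen's algorithm requires power-of-2 dimensions. Pad 1050x1050 to 2048x2048 (next power of 2).

Standard algorithm: 1050^3 = 1157625000 multiplications
Strassen's algorithm: 7^(log2(2048)) = 7^11 = 1977326743 multiplications
Difference: 1157625000 - 1977326743 = -819701743 (Strassen uses MORE here due to padding overhead — for small or just-over-power-of-2 n, padding can outweigh the per-level savings)

Standard: 1157625000 multiplications (1050^3). Strassen: 1977326743 multiplications (7^11, after padding to 2048x2048). Strassen reduces 8 recursive multiplications to 7 at each level.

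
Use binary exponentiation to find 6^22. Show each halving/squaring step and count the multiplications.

Computing 6^22 by squaring (build up from 6^1; each line after the first costs one multiplication):

6^1 = 6
6^2 = (6^1)^2 = 6^2 = 36
6^4 = (6^2)^2 = 36^2 = 1296
6^5 = 6 * 6^4 = 6 * 1296 = 7776
6^10 = (6^5)^2 = 7776^2 = 60466176
6^11 = 6 * 6^10 = 6 * 60466176 = 362797056
6^22 = (6^11)^2 = 362797056^2 = 131621703842267136

Result: 131621703842267136
Multiplications needed: 6 (6 lines after 6^1)

6^22 = 131621703842267136. Using exponentiation by squaring, this requires 6 multiplications. The key idea: if the exponent is even, square the half-power; if odd, multiply by the base once.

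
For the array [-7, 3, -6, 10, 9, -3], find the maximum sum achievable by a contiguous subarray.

Using Kadane's algorithm on [-7, 3, -6, 10, 9, -3]:

Scanning through the array:
Position 1 (value 3): max_ending_here = 3, max_so_far = 3
Position 2 (value -6): max_ending_here = -3, max_so_far = 3
Position 3 (value 10): max_ending_here = 10, max_so_far = 10
Position 4 (value 9): max_ending_here = 19, max_so_far = 19
Position 5 (value -3): max_ending_here = 16, max_so_far = 19

Maximum subarray: [10, 9]
Maximum sum: 19

The maximum subarray is [10, 9] with sum 19. This subarray runs from index 3 to index 4.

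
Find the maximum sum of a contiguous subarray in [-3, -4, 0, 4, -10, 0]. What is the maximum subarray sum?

Using Kadane's algorithm on [-3, -4, 0, 4, -10, 0]:

Scanning through the array:
Position 1 (value -4): max_ending_here = -4, max_so_far = -3
Position 2 (value 0): max_ending_here = 0, max_so_far = 0
Position 3 (value 4): max_ending_here = 4, max_so_far = 4
Position 4 (value -10): max_ending_here = -6, max_so_far = 4
Position 5 (value 0): max_ending_here = 0, max_so_far = 4

Maximum subarray: [0, 4]
Maximum sum: 4

The maximum subarray is [0, 4] with sum 4. This subarray runs from index 2 to index 3.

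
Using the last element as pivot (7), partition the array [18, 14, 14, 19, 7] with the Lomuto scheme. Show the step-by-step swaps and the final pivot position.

Lomuto partition with pivot = 7:

Initial array: [18, 14, 14, 19, 7]

arr[0]=18 > 7: no swap
arr[1]=14 > 7: no swap
arr[2]=14 > 7: no swap
arr[3]=19 > 7: no swap

Place pivot at position 0: [7, 14, 14, 19, 18]
Pivot position: 0

After partitioning with pivot 7, the array becomes [7, 14, 14, 19, 18]. The pivot is placed at index 0. All elements to the left of the pivot are <= 7, and all elements to the right are > 7.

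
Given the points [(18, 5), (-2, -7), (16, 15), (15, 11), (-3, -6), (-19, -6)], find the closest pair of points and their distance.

Computing all pairwise distances among 6 points:

d((18, 5), (-2, -7)) = 23.3238
d((18, 5), (16, 15)) = 10.198
d((18, 5), (15, 11)) = 6.7082
d((18, 5), (-3, -6)) = 23.7065
d((18, 5), (-19, -6)) = 38.6005
d((-2, -7), (16, 15)) = 28.4253
d((-2, -7), (15, 11)) = 24.7588
d((-2, -7), (-3, -6)) = 1.4142 <-- minimum
d((-2, -7), (-19, -6)) = 17.0294
d((16, 15), (15, 11)) = 4.1231
d((16, 15), (-3, -6)) = 28.3196
d((16, 15), (-19, -6)) = 40.8167
d((15, 11), (-3, -6)) = 24.7588
d((15, 11), (-19, -6)) = 38.0132
d((-3, -6), (-19, -6)) = 16.0

Closest pair: (-2, -7) and (-3, -6) with distance 1.4142

The closest pair is (-2, -7) and (-3, -6) with Euclidean distance 1.4142. For 6 points, brute-force pairwise comparison is shown above. For large n, the divide-and-conquer algorithm (sort by x, recurse on halves, check the dividing strip) achieves O(n log n).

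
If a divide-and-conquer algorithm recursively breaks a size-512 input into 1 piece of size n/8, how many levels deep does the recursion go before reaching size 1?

For divide and conquer with division factor 8:

Problem sizes at each level:
Level 0: 512
Level 1: 64
Level 2: 8
Level 3: 1

The root is level 0 and the size-1 base case is level 3 (the tree spans levels 0 through 3, i.e. 4 levels counting the root), so the depth is the number of divisions: log_8(512) = 3

The recursion tree depth is log_8(512) = 3. At each level, the problem size is divided by 8, so it takes 3 divisions to reduce to a base case of size 1. The algorithm makes 1 recursive call at each level.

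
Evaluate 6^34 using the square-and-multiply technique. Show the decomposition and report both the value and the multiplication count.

Computing 6^34 by squaring (build up from 6^1; each line after the first costs one multiplication):

6^1 = 6
6^2 = (6^1)^2 = 6^2 = 36
6^4 = (6^2)^2 = 36^2 = 1296
6^8 = (6^4)^2 = 1296^2 = 1679616
6^16 = (6^8)^2 = 1679616^2 = 2821109907456
6^17 = 6 * 6^16 = 6 * 2821109907456 = 16926659444736
6^34 = (6^17)^2 = 16926659444736^2 = 286511799958070431838109696

Result: 286511799958070431838109696
Multiplications needed: 6 (6 lines after 6^1)

6^34 = 286511799958070431838109696. Using exponentiation by squaring, this requires 6 multiplications. The key idea: if the exponent is even, square the half-power; if odd, multiply by the base once.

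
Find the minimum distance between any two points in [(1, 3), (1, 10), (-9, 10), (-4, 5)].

Computing all pairwise distances among 4 points:

d((1, 3), (1, 10)) = 7.0
d((1, 3), (-9, 10)) = 12.2066
d((1, 3), (-4, 5)) = 5.3852 <-- minimum
d((1, 10), (-9, 10)) = 10.0
d((1, 10), (-4, 5)) = 7.0711
d((-9, 10), (-4, 5)) = 7.0711

Closest pair: (1, 3) and (-4, 5) with distance 5.3852

The closest pair is (1, 3) and (-4, 5) with Euclidean distance 5.3852. For 4 points, brute-force pairwise comparison is shown above. For large n, the divide-and-conquer algorithm (sort by x, recurse on halves, check the dividing strip) achieves O(n log n).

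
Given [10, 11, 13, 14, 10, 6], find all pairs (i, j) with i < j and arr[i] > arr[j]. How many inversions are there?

Finding inversions in [10, 11, 13, 14, 10, 6]:

(0, 5): arr[0]=10 > arr[5]=6
(1, 4): arr[1]=11 > arr[4]=10
(1, 5): arr[1]=11 > arr[5]=6
(2, 4): arr[2]=13 > arr[4]=10
(2, 5): arr[2]=13 > arr[5]=6
(3, 4): arr[3]=14 > arr[4]=10
(3, 5): arr[3]=14 > arr[5]=6
(4, 5): arr[4]=10 > arr[5]=6

Total inversions: 8

The array has 8 inversion(s): (0,5), (1,4), (1,5), (2,4), (2,5), (3,4), (3,5), (4,5). Each pair (i,j) satisfies i < j and arr[i] > arr[j].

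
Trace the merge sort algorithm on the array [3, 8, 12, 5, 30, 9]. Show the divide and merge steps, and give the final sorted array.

Merge sort trace:

Split: [3, 8, 12, 5, 30, 9] -> [3, 8, 12] and [5, 30, 9]
  Split: [3, 8, 12] -> [3] and [8, 12]
    Split: [8, 12] -> [8] and [12]
    Merge: [8] + [12] -> [8, 12]
  Merge: [3] + [8, 12] -> [3, 8, 12]
  Split: [5, 30, 9] -> [5] and [30, 9]
    Split: [30, 9] -> [30] and [9]
    Merge: [30] + [9] -> [9, 30]
  Merge: [5] + [9, 30] -> [5, 9, 30]
Merge: [3, 8, 12] + [5, 9, 30] -> [3, 5, 8, 9, 12, 30]

Final sorted array: [3, 5, 8, 9, 12, 30]

The merge sort proceeds by recursively splitting the array and merging sorted halves.
After all merges, the sorted array is [3, 5, 8, 9, 12, 30].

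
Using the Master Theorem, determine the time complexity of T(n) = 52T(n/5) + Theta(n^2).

Master Theorem for T(n) = 52T(n/5) + O(n^2):

a = 52, b = 5, c = 2
log_b(a) = log_5(52) = 2.4550

Case 1: c = 2 < log_5(52) = 2.4550
T(n) = O(n^(log_5 52))

For T(n) = 52T(n/5) + O(n^2): log_5(52) = 2.4550. This is Case 1 of the Master Theorem (c < log_b(a), work dominated by leaves), giving O(n^(log_5 52)).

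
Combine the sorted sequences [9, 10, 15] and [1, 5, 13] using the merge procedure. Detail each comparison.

Merging process:

Compare 9 vs 1: take 1 from right. Merged: [1]
Compare 9 vs 5: take 5 from right. Merged: [1, 5]
Compare 9 vs 13: take 9 from left. Merged: [1, 5, 9]
Compare 10 vs 13: take 10 from left. Merged: [1, 5, 9, 10]
Compare 15 vs 13: take 13 from right. Merged: [1, 5, 9, 10, 13]
Append remaining from left: [15]. Merged: [1, 5, 9, 10, 13, 15]

Final merged array: [1, 5, 9, 10, 13, 15]
Total comparisons: 5

The merged array is [1, 5, 9, 10, 13, 15], requiring 5 comparisons. The merge step runs in O(n) time where n is the total number of elements.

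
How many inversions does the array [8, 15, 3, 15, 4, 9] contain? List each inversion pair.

Finding inversions in [8, 15, 3, 15, 4, 9]:

(0, 2): arr[0]=8 > arr[2]=3
(0, 4): arr[0]=8 > arr[4]=4
(1, 2): arr[1]=15 > arr[2]=3
(1, 4): arr[1]=15 > arr[4]=4
(1, 5): arr[1]=15 > arr[5]=9
(3, 4): arr[3]=15 > arr[4]=4
(3, 5): arr[3]=15 > arr[5]=9

Total inversions: 7

The array has 7 inversion(s): (0,2), (0,4), (1,2), (1,4), (1,5), (3,4), (3,5). Each pair (i,j) satisfies i < j and arr[i] > arr[j].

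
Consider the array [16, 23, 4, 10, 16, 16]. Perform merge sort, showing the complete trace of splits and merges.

Merge sort trace:

Split: [16, 23, 4, 10, 16, 16] -> [16, 23, 4] and [10, 16, 16]
  Split: [16, 23, 4] -> [16] and [23, 4]
    Split: [23, 4] -> [23] and [4]
    Merge: [23] + [4] -> [4, 23]
  Merge: [16] + [4, 23] -> [4, 16, 23]
  Split: [10, 16, 16] -> [10] and [16, 16]
    Split: [16, 16] -> [16] and [16]
    Merge: [16] + [16] -> [16, 16]
  Merge: [10] + [16, 16] -> [10, 16, 16]
Merge: [4, 16, 23] + [10, 16, 16] -> [4, 10, 16, 16, 16, 23]

Final sorted array: [4, 10, 16, 16, 16, 23]

The merge sort proceeds by recursively splitting the array and merging sorted halves.
After all merges, the sorted array is [4, 10, 16, 16, 16, 23].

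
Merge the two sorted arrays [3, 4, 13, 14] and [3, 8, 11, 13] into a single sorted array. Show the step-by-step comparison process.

Merging process:

Compare 3 vs 3: take 3 from left. Merged: [3]
Compare 4 vs 3: take 3 from right. Merged: [3, 3]
Compare 4 vs 8: take 4 from left. Merged: [3, 3, 4]
Compare 13 vs 8: take 8 from right. Merged: [3, 3, 4, 8]
Compare 13 vs 11: take 11 from right. Merged: [3, 3, 4, 8, 11]
Compare 13 vs 13: take 13 from left. Merged: [3, 3, 4, 8, 11, 13]
Compare 14 vs 13: take 13 from right. Merged: [3, 3, 4, 8, 11, 13, 13]
Append remaining from left: [14]. Merged: [3, 3, 4, 8, 11, 13, 13, 14]

Final merged array: [3, 3, 4, 8, 11, 13, 13, 14]
Total comparisons: 7

The merged array is [3, 3, 4, 8, 11, 13, 13, 14], requiring 7 comparisons. The merge step runs in O(n) time where n is the total number of elements.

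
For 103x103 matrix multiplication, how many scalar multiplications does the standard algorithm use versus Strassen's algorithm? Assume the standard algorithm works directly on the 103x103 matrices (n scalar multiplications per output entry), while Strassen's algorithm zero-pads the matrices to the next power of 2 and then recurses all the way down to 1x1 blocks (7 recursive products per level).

Matrix multiplication for 103x103 matrices:

Strassen's algorithm requires power-of-2 dimensions. Pad 103x103 to 128x128 (next power of 2).

Standard algorithm: 103^3 = 1092727 multiplications
Strassen's algorithm: 7^(log2(128)) = 7^7 = 823543 multiplications
Savings: 1092727 - 823543 = 269184 multiplications

Standard: 1092727 multiplications (103^3). Strassen: 823543 multiplications (7^7, after padding to 128x128). Strassen reduces 8 recursive multiplications to 7 at each level.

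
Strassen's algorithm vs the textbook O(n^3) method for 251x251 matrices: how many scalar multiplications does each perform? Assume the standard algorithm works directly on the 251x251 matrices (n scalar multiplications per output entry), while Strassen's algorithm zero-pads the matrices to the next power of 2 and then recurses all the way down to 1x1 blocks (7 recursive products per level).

Matrix multiplication for 251x251 matrices:

Strassen's algorithm requires power-of-2 dimensions. Pad 251x251 to 256x256 (next power of 2).

Standard algorithm: 251^3 = 15813251 multiplications
Strassen's algorithm: 7^(log2(256)) = 7^8 = 5764801 multiplications
Savings: 15813251 - 5764801 = 10048450 multiplications

Standard: 15813251 multiplications (251^3). Strassen: 5764801 multiplications (7^8, after padding to 256x256). Strassen reduces 8 recursive multiplications to 7 at each level.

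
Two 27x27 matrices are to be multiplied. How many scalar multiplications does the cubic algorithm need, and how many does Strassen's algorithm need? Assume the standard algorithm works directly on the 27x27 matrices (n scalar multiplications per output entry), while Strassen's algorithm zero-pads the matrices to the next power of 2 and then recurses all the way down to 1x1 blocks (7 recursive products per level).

Matrix multiplication for 27x27 matrices:

Strassen's algorithm requires power-of-2 dimensions. Pad 27x27 to 32x32 (next power of 2).

Standard algorithm: 27^3 = 19683 multiplications
Strassen's algorithm: 7^(log2(32)) = 7^5 = 16807 multiplications
Savings: 19683 - 16807 = 2876 multiplications

Standard: 19683 multiplications (27^3). Strassen: 16807 multiplications (7^5, after padding to 32x32). Strassen reduces 8 recursive multiplications to 7 at each level.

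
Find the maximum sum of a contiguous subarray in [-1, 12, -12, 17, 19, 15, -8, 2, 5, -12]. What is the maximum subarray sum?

Using Kadane's algorithm on [-1, 12, -12, 17, 19, 15, -8, 2, 5, -12]:

Scanning through the array:
Position 1 (value 12): max_ending_here = 12, max_so_far = 12
Position 2 (value -12): max_ending_here = 0, max_so_far = 12
Position 3 (value 17): max_ending_here = 17, max_so_far = 17
Position 4 (value 19): max_ending_here = 36, max_so_far = 36
Position 5 (value 15): max_ending_here = 51, max_so_far = 51
Position 6 (value -8): max_ending_here = 43, max_so_far = 51
Position 7 (value 2): max_ending_here = 45, max_so_far = 51
Position 8 (value 5): max_ending_here = 50, max_so_far = 51
Position 9 (value -12): max_ending_here = 38, max_so_far = 51

Maximum subarray: [12, -12, 17, 19, 15]
Maximum sum: 51

The maximum subarray is [12, -12, 17, 19, 15] with sum 51. This subarray runs from index 1 to index 5.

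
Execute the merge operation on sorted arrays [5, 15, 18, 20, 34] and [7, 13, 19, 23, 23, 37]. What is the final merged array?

Merging process:

Compare 5 vs 7: take 5 from left. Merged: [5]
Compare 15 vs 7: take 7 from right. Merged: [5, 7]
Compare 15 vs 13: take 13 from right. Merged: [5, 7, 13]
Compare 15 vs 19: take 15 from left. Merged: [5, 7, 13, 15]
Compare 18 vs 19: take 18 from left. Merged: [5, 7, 13, 15, 18]
Compare 20 vs 19: take 19 from right. Merged: [5, 7, 13, 15, 18, 19]
Compare 20 vs 23: take 20 from left. Merged: [5, 7, 13, 15, 18, 19, 20]
Compare 34 vs 23: take 23 from right. Merged: [5, 7, 13, 15, 18, 19, 20, 23]
Compare 34 vs 23: take 23 from right. Merged: [5, 7, 13, 15, 18, 19, 20, 23, 23]
Compare 34 vs 37: take 34 from left. Merged: [5, 7, 13, 15, 18, 19, 20, 23, 23, 34]
Append remaining from right: [37]. Merged: [5, 7, 13, 15, 18, 19, 20, 23, 23, 34, 37]

Final merged array: [5, 7, 13, 15, 18, 19, 20, 23, 23, 34, 37]
Total comparisons: 10

The merged array is [5, 7, 13, 15, 18, 19, 20, 23, 23, 34, 37], requiring 10 comparisons. The merge step runs in O(n) time where n is the total number of elements.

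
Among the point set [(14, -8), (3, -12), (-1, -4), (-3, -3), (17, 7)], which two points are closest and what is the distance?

Computing all pairwise distances among 5 points:

d((14, -8), (3, -12)) = 11.7047
d((14, -8), (-1, -4)) = 15.5242
d((14, -8), (-3, -3)) = 17.72
d((14, -8), (17, 7)) = 15.2971
d((3, -12), (-1, -4)) = 8.9443
d((3, -12), (-3, -3)) = 10.8167
d((3, -12), (17, 7)) = 23.6008
d((-1, -4), (-3, -3)) = 2.2361 <-- minimum
d((-1, -4), (17, 7)) = 21.095
d((-3, -3), (17, 7)) = 22.3607

Closest pair: (-1, -4) and (-3, -3) with distance 2.2361

The closest pair is (-1, -4) and (-3, -3) with Euclidean distance 2.2361. For 5 points, brute-force pairwise comparison is shown above. For large n, the divide-and-conquer algorithm (sort by x, recurse on halves, check the dividing strip) achieves O(n log n).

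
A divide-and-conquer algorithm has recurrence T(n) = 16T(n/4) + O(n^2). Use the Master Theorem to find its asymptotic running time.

Master Theorem for T(n) = 16T(n/4) + O(n^2):

a = 16, b = 4, c = 2
log_b(a) = log_4(16) = 2.0000

Case 2: c = 2 = log_4(16) = 2.0000
T(n) = O(n^2 log n) = O(n^2 log n)

For T(n) = 16T(n/4) + O(n^2): log_4(16) = 2.0000. This is Case 2 of the Master Theorem (c = log_b(a), equal work at all levels), giving O(n^2 log n).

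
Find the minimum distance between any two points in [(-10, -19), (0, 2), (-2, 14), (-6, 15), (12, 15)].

Computing all pairwise distances among 5 points:

d((-10, -19), (0, 2)) = 23.2594
d((-10, -19), (-2, 14)) = 33.9559
d((-10, -19), (-6, 15)) = 34.2345
d((-10, -19), (12, 15)) = 40.4969
d((0, 2), (-2, 14)) = 12.1655
d((0, 2), (-6, 15)) = 14.3178
d((0, 2), (12, 15)) = 17.6918
d((-2, 14), (-6, 15)) = 4.1231 <-- minimum
d((-2, 14), (12, 15)) = 14.0357
d((-6, 15), (12, 15)) = 18.0

Closest pair: (-2, 14) and (-6, 15) with distance 4.1231

The closest pair is (-2, 14) and (-6, 15) with Euclidean distance 4.1231. For 5 points, brute-force pairwise comparison is shown above. For large n, the divide-and-conquer algorithm (sort by x, recurse on halves, check the dividing strip) achieves O(n log n).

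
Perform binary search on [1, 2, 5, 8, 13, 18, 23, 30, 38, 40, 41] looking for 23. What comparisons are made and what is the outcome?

Binary search for 23 in [1, 2, 5, 8, 13, 18, 23, 30, 38, 40, 41]:

lo=0, hi=10, mid=5, arr[mid]=18 -> 18 < 23, search right half
lo=6, hi=10, mid=8, arr[mid]=38 -> 38 > 23, search left half
lo=6, hi=7, mid=6, arr[mid]=23 -> Found target at index 6!

Binary search finds 23 at index 6 after 3 comparisons. The search repeatedly halves the search space by comparing with the middle element.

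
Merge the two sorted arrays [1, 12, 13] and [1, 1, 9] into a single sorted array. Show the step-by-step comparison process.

Merging process:

Compare 1 vs 1: take 1 from left. Merged: [1]
Compare 12 vs 1: take 1 from right. Merged: [1, 1]
Compare 12 vs 1: take 1 from right. Merged: [1, 1, 1]
Compare 12 vs 9: take 9 from right. Merged: [1, 1, 1, 9]
Append remaining from left: [12, 13]. Merged: [1, 1, 1, 9, 12, 13]

Final merged array: [1, 1, 1, 9, 12, 13]
Total comparisons: 4

The merged array is [1, 1, 1, 9, 12, 13], requiring 4 comparisons. The merge step runs in O(n) time where n is the total number of elements.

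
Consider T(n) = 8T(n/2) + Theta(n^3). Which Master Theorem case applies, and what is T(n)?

Master Theorem for T(n) = 8T(n/2) + O(n^3):

a = 8, b = 2, c = 3
log_b(a) = log_2(8) = 3.0000

Case 2: c = 3 = log_2(8) = 3.0000
T(n) = O(n^3 log n) = O(n^3 log n)

For T(n) = 8T(n/2) + O(n^3): log_2(8) = 3.0000. This is Case 2 of the Master Theorem (c = log_b(a), equal work at all levels), giving O(n^3 log n).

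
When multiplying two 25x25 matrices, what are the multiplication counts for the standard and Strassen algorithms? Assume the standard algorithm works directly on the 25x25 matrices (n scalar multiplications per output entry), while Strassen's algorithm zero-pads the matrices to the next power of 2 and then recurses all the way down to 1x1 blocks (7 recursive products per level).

Matrix multiplication for 25x25 matrices:

Strassen's algorithm requires power-of-2 dimensions. Pad 25x25 to 32x32 (next power of 2).

Standard algorithm: 25^3 = 15625 multiplications
Strassen's algorithm: 7^(log2(32)) = 7^5 = 16807 multiplications
Difference: 15625 - 16807 = -1182 (Strassen uses MORE here due to padding overhead — for small or just-over-power-of-2 n, padding can outweigh the per-level savings)

Standard: 15625 multiplications (25^3). Strassen: 16807 multiplications (7^5, after padding to 32x32). Strassen reduces 8 recursive multiplications to 7 at each level.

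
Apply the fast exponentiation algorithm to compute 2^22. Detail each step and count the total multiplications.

Computing 2^22 by squaring (build up from 2^1; each line after the first costs one multiplication):

2^1 = 2
2^2 = (2^1)^2 = 2^2 = 4
2^4 = (2^2)^2 = 4^2 = 16
2^5 = 2 * 2^4 = 2 * 16 = 32
2^10 = (2^5)^2 = 32^2 = 1024
2^11 = 2 * 2^10 = 2 * 1024 = 2048
2^22 = (2^11)^2 = 2048^2 = 4194304

Result: 4194304
Multiplications needed: 6 (6 lines after 2^1)

2^22 = 4194304. Using exponentiation by squaring, this requires 6 multiplications. The key idea: if the exponent is even, square the half-power; if odd, multiply by the base once.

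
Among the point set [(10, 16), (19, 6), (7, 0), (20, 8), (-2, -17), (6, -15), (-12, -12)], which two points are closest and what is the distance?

Computing all pairwise distances among 7 points:

d((10, 16), (19, 6)) = 13.4536
d((10, 16), (7, 0)) = 16.2788
d((10, 16), (20, 8)) = 12.8062
d((10, 16), (-2, -17)) = 35.1141
d((10, 16), (6, -15)) = 31.257
d((10, 16), (-12, -12)) = 35.609
d((19, 6), (7, 0)) = 13.4164
d((19, 6), (20, 8)) = 2.2361 <-- minimum
d((19, 6), (-2, -17)) = 31.1448
d((19, 6), (6, -15)) = 24.6982
d((19, 6), (-12, -12)) = 35.8469
d((7, 0), (20, 8)) = 15.2643
d((7, 0), (-2, -17)) = 19.2354
d((7, 0), (6, -15)) = 15.0333
d((7, 0), (-12, -12)) = 22.4722
d((20, 8), (-2, -17)) = 33.3017
d((20, 8), (6, -15)) = 26.9258
d((20, 8), (-12, -12)) = 37.7359
d((-2, -17), (6, -15)) = 8.2462
d((-2, -17), (-12, -12)) = 11.1803
d((6, -15), (-12, -12)) = 18.2483

Closest pair: (19, 6) and (20, 8) with distance 2.2361

The closest pair is (19, 6) and (20, 8) with Euclidean distance 2.2361. For 7 points, brute-force pairwise comparison is shown above. For large n, the divide-and-conquer algorithm (sort by x, recurse on halves, check the dividing strip) achieves O(n log n).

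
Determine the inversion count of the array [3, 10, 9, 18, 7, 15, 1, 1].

Finding inversions in [3, 10, 9, 18, 7, 15, 1, 1]:

(0, 6): arr[0]=3 > arr[6]=1
(0, 7): arr[0]=3 > arr[7]=1
(1, 2): arr[1]=10 > arr[2]=9
(1, 4): arr[1]=10 > arr[4]=7
(1, 6): arr[1]=10 > arr[6]=1
(1, 7): arr[1]=10 > arr[7]=1
(2, 4): arr[2]=9 > arr[4]=7
(2, 6): arr[2]=9 > arr[6]=1
(2, 7): arr[2]=9 > arr[7]=1
(3, 4): arr[3]=18 > arr[4]=7
(3, 5): arr[3]=18 > arr[5]=15
(3, 6): arr[3]=18 > arr[6]=1
(3, 7): arr[3]=18 > arr[7]=1
(4, 6): arr[4]=7 > arr[6]=1
(4, 7): arr[4]=7 > arr[7]=1
(5, 6): arr[5]=15 > arr[6]=1
(5, 7): arr[5]=15 > arr[7]=1

Total inversions: 17

The array has 17 inversion(s): (0,6), (0,7), (1,2), (1,4), (1,6), (1,7), (2,4), (2,6), (2,7), (3,4), (3,5), (3,6), (3,7), (4,6), (4,7), (5,6), (5,7). Each pair (i,j) satisfies i < j and arr[i] > arr[j].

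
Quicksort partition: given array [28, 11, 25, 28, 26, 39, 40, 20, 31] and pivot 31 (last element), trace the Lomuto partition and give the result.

Lomuto partition with pivot = 31:

Initial array: [28, 11, 25, 28, 26, 39, 40, 20, 31]

arr[0]=28 <= 31: swap with position 0, array becomes [28, 11, 25, 28, 26, 39, 40, 20, 31]
arr[1]=11 <= 31: swap with position 1, array becomes [28, 11, 25, 28, 26, 39, 40, 20, 31]
arr[2]=25 <= 31: swap with position 2, array becomes [28, 11, 25, 28, 26, 39, 40, 20, 31]
arr[3]=28 <= 31: swap with position 3, array becomes [28, 11, 25, 28, 26, 39, 40, 20, 31]
arr[4]=26 <= 31: swap with position 4, array becomes [28, 11, 25, 28, 26, 39, 40, 20, 31]
arr[5]=39 > 31: no swap
arr[6]=40 > 31: no swap
arr[7]=20 <= 31: swap with position 5, array becomes [28, 11, 25, 28, 26, 20, 40, 39, 31]

Place pivot at position 6: [28, 11, 25, 28, 26, 20, 31, 39, 40]
Pivot position: 6

After partitioning with pivot 31, the array becomes [28, 11, 25, 28, 26, 20, 31, 39, 40]. The pivot is placed at index 6. All elements to the left of the pivot are <= 31, and all elements to the right are > 31.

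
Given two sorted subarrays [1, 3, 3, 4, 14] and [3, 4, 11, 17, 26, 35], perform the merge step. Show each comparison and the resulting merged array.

Merging process:

Compare 1 vs 3: take 1 from left. Merged: [1]
Compare 3 vs 3: take 3 from left. Merged: [1, 3]
Compare 3 vs 3: take 3 from left. Merged: [1, 3, 3]
Compare 4 vs 3: take 3 from right. Merged: [1, 3, 3, 3]
Compare 4 vs 4: take 4 from left. Merged: [1, 3, 3, 3, 4]
Compare 14 vs 4: take 4 from right. Merged: [1, 3, 3, 3, 4, 4]
Compare 14 vs 11: take 11 from right. Merged: [1, 3, 3, 3, 4, 4, 11]
Compare 14 vs 17: take 14 from left. Merged: [1, 3, 3, 3, 4, 4, 11, 14]
Append remaining from right: [17, 26, 35]. Merged: [1, 3, 3, 3, 4, 4, 11, 14, 17, 26, 35]

Final merged array: [1, 3, 3, 3, 4, 4, 11, 14, 17, 26, 35]
Total comparisons: 8

The merged array is [1, 3, 3, 3, 4, 4, 11, 14, 17, 26, 35], requiring 8 comparisons. The merge step runs in O(n) time where n is the total number of elements.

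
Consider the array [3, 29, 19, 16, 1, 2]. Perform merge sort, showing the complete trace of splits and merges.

Merge sort trace:

Split: [3, 29, 19, 16, 1, 2] -> [3, 29, 19] and [16, 1, 2]
  Split: [3, 29, 19] -> [3] and [29, 19]
    Split: [29, 19] -> [29] and [19]
    Merge: [29] + [19] -> [19, 29]
  Merge: [3] + [19, 29] -> [3, 19, 29]
  Split: [16, 1, 2] -> [16] and [1, 2]
    Split: [1, 2] -> [1] and [2]
    Merge: [1] + [2] -> [1, 2]
  Merge: [16] + [1, 2] -> [1, 2, 16]
Merge: [3, 19, 29] + [1, 2, 16] -> [1, 2, 3, 16, 19, 29]

Final sorted array: [1, 2, 3, 16, 19, 29]

The merge sort proceeds by recursively splitting the array and merging sorted halves.
After all merges, the sorted array is [1, 2, 3, 16, 19, 29].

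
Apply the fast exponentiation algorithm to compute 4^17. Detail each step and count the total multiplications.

Computing 4^17 by squaring (build up from 4^1; each line after the first costs one multiplication):

4^1 = 4
4^2 = (4^1)^2 = 4^2 = 16
4^4 = (4^2)^2 = 16^2 = 256
4^8 = (4^4)^2 = 256^2 = 65536
4^16 = (4^8)^2 = 65536^2 = 4294967296
4^17 = 4 * 4^16 = 4 * 4294967296 = 17179869184

Result: 17179869184
Multiplications needed: 5 (5 lines after 4^1)

4^17 = 17179869184. Using exponentiation by squaring, this requires 5 multiplications. The key idea: if the exponent is even, square the half-power; if odd, multiply by the base once.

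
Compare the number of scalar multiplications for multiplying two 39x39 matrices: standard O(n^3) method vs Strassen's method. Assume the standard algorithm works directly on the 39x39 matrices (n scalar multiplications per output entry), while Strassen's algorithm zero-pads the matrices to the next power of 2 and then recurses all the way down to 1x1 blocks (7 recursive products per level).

Matrix multiplication for 39x39 matrices:

Strassen's algorithm requires power-of-2 dimensions. Pad 39x39 to 64x64 (next power of 2).

Standard algorithm: 39^3 = 59319 multiplications
Strassen's algorithm: 7^(log2(64)) = 7^6 = 117649 multiplications
Difference: 59319 - 117649 = -58330 (Strassen uses MORE here due to padding overhead — for small or just-over-power-of-2 n, padding can outweigh the per-level savings)

Standard: 59319 multiplications (39^3). Strassen: 117649 multiplications (7^6, after padding to 64x64). Strassen reduces 8 recursive multiplications to 7 at each level.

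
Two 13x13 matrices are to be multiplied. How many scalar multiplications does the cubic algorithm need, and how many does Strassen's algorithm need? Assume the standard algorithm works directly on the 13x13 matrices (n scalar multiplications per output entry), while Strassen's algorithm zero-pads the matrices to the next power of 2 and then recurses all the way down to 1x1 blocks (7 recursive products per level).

Matrix multiplication for 13x13 matrices:

Strassen's algorithm requires power-of-2 dimensions. Pad 13x13 to 16x16 (next power of 2).

Standard algorithm: 13^3 = 2197 multiplications
Strassen's algorithm: 7^(log2(16)) = 7^4 = 2401 multiplications
Difference: 2197 - 2401 = -204 (Strassen uses MORE here due to padding overhead — for small or just-over-power-of-2 n, padding can outweigh the per-level savings)

Standard: 2197 multiplications (13^3). Strassen: 2401 multiplications (7^4, after padding to 16x16). Strassen reduces 8 recursive multiplications to 7 at each level.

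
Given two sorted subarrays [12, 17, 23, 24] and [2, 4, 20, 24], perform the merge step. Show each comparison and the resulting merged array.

Merging process:

Compare 12 vs 2: take 2 from right. Merged: [2]
Compare 12 vs 4: take 4 from right. Merged: [2, 4]
Compare 12 vs 20: take 12 from left. Merged: [2, 4, 12]
Compare 17 vs 20: take 17 from left. Merged: [2, 4, 12, 17]
Compare 23 vs 20: take 20 from right. Merged: [2, 4, 12, 17, 20]
Compare 23 vs 24: take 23 from left. Merged: [2, 4, 12, 17, 20, 23]
Compare 24 vs 24: take 24 from left. Merged: [2, 4, 12, 17, 20, 23, 24]
Append remaining from right: [24]. Merged: [2, 4, 12, 17, 20, 23, 24, 24]

Final merged array: [2, 4, 12, 17, 20, 23, 24, 24]
Total comparisons: 7

The merged array is [2, 4, 12, 17, 20, 23, 24, 24], requiring 7 comparisons. The merge step runs in O(n) time where n is the total number of elements.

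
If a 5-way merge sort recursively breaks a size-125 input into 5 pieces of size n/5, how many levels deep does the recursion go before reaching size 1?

For divide and conquer with division factor 5:

Problem sizes at each level:
Level 0: 125
Level 1: 25
Level 2: 5
Level 3: 1

The root is level 0 and the size-1 base case is level 3 (the tree spans levels 0 through 3, i.e. 4 levels counting the root), so the depth is the number of divisions: log_5(125) = 3

The recursion tree depth is log_5(125) = 3. At each level, the problem size is divided by 5, so it takes 3 divisions to reduce to a base case of size 1. The algorithm makes 5 recursive calls at each level.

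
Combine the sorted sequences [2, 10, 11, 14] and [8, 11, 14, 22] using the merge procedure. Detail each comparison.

Merging process:

Compare 2 vs 8: take 2 from left. Merged: [2]
Compare 10 vs 8: take 8 from right. Merged: [2, 8]
Compare 10 vs 11: take 10 from left. Merged: [2, 8, 10]
Compare 11 vs 11: take 11 from left. Merged: [2, 8, 10, 11]
Compare 14 vs 11: take 11 from right. Merged: [2, 8, 10, 11, 11]
Compare 14 vs 14: take 14 from left. Merged: [2, 8, 10, 11, 11, 14]
Append remaining from right: [14, 22]. Merged: [2, 8, 10, 11, 11, 14, 14, 22]

Final merged array: [2, 8, 10, 11, 11, 14, 14, 22]
Total comparisons: 6

The merged array is [2, 8, 10, 11, 11, 14, 14, 22], requiring 6 comparisons. The merge step runs in O(n) time where n is the total number of elements.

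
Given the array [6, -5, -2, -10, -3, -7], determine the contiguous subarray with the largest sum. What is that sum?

Using Kadane's algorithm on [6, -5, -2, -10, -3, -7]:

Scanning through the array:
Position 1 (value -5): max_ending_here = 1, max_so_far = 6
Position 2 (value -2): max_ending_here = -1, max_so_far = 6
Position 3 (value -10): max_ending_here = -10, max_so_far = 6
Position 4 (value -3): max_ending_here = -3, max_so_far = 6
Position 5 (value -7): max_ending_here = -7, max_so_far = 6

Maximum subarray: [6]
Maximum sum: 6

The maximum subarray is [6] with sum 6. This subarray runs from index 0 to index 0.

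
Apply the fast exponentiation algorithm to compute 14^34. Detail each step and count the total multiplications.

Computing 14^34 by squaring (build up from 14^1; each line after the first costs one multiplication):

14^1 = 14
14^2 = (14^1)^2 = 14^2 = 196
14^4 = (14^2)^2 = 196^2 = 38416
14^8 = (14^4)^2 = 38416^2 = 1475789056
14^16 = (14^8)^2 = 1475789056^2 = 2177953337809371136
14^17 = 14 * 14^16 = 14 * 2177953337809371136 = 30491346729331195904
14^34 = (14^17)^2 = 30491346729331195904^2 = 929722225368296217729286886758826377216

Result: 929722225368296217729286886758826377216
Multiplications needed: 6 (6 lines after 14^1)

14^34 = 929722225368296217729286886758826377216. Using exponentiation by squaring, this requires 6 multiplications. The key idea: if the exponent is even, square the half-power; if odd, multiply by the base once.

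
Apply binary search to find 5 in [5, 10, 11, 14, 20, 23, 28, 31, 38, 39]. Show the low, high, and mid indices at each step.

Binary search for 5 in [5, 10, 11, 14, 20, 23, 28, 31, 38, 39]:

lo=0, hi=9, mid=4, arr[mid]=20 -> 20 > 5, search left half
lo=0, hi=3, mid=1, arr[mid]=10 -> 10 > 5, search left half
lo=0, hi=0, mid=0, arr[mid]=5 -> Found target at index 0!

Binary search finds 5 at index 0 after 3 comparisons. The search repeatedly halves the search space by comparing with the middle element.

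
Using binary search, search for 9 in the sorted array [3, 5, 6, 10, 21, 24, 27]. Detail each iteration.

Binary search for 9 in [3, 5, 6, 10, 21, 24, 27]:

lo=0, hi=6, mid=3, arr[mid]=10 -> 10 > 9, search left half
lo=0, hi=2, mid=1, arr[mid]=5 -> 5 < 9, search right half
lo=2, hi=2, mid=2, arr[mid]=6 -> 6 < 9, search right half
lo=3 > hi=2, target 9 not found

Binary search determines that 9 is not in the array after 3 comparisons. The search space was exhausted without finding the target.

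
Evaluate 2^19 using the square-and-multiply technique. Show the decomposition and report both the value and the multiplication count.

Computing 2^19 by squaring (build up from 2^1; each line after the first costs one multiplication):

2^1 = 2
2^2 = (2^1)^2 = 2^2 = 4
2^4 = (2^2)^2 = 4^2 = 16
2^8 = (2^4)^2 = 16^2 = 256
2^9 = 2 * 2^8 = 2 * 256 = 512
2^18 = (2^9)^2 = 512^2 = 262144
2^19 = 2 * 2^18 = 2 * 262144 = 524288

Result: 524288
Multiplications needed: 6 (6 lines after 2^1)

2^19 = 524288. Using exponentiation by squaring, this requires 6 multiplications. The key idea: if the exponent is even, square the half-power; if odd, multiply by the base once.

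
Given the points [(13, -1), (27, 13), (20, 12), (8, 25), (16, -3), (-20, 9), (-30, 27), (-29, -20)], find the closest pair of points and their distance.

Computing all pairwise distances among 8 points:

d((13, -1), (27, 13)) = 19.799
d((13, -1), (20, 12)) = 14.7648
d((13, -1), (8, 25)) = 26.4764
d((13, -1), (16, -3)) = 3.6056 <-- minimum
d((13, -1), (-20, 9)) = 34.4819
d((13, -1), (-30, 27)) = 51.3128
d((13, -1), (-29, -20)) = 46.0977
d((27, 13), (20, 12)) = 7.0711
d((27, 13), (8, 25)) = 22.4722
d((27, 13), (16, -3)) = 19.4165
d((27, 13), (-20, 9)) = 47.1699
d((27, 13), (-30, 27)) = 58.6941
d((27, 13), (-29, -20)) = 65.0
d((20, 12), (8, 25)) = 17.6918
d((20, 12), (16, -3)) = 15.5242
d((20, 12), (-20, 9)) = 40.1123
d((20, 12), (-30, 27)) = 52.2015
d((20, 12), (-29, -20)) = 58.5235
d((8, 25), (16, -3)) = 29.1204
d((8, 25), (-20, 9)) = 32.249
d((8, 25), (-30, 27)) = 38.0526
d((8, 25), (-29, -20)) = 58.258
d((16, -3), (-20, 9)) = 37.9473
d((16, -3), (-30, 27)) = 54.9181
d((16, -3), (-29, -20)) = 48.1041
d((-20, 9), (-30, 27)) = 20.5913
d((-20, 9), (-29, -20)) = 30.3645
d((-30, 27), (-29, -20)) = 47.0106

Closest pair: (13, -1) and (16, -3) with distance 3.6056

The closest pair is (13, -1) and (16, -3) with Euclidean distance 3.6056. For 8 points, brute-force pairwise comparison is shown above. For large n, the divide-and-conquer algorithm (sort by x, recurse on halves, check the dividing strip) achieves O(n log n).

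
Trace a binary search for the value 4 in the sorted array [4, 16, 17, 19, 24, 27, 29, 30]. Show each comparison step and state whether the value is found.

Binary search for 4 in [4, 16, 17, 19, 24, 27, 29, 30]:

lo=0, hi=7, mid=3, arr[mid]=19 -> 19 > 4, search left half
lo=0, hi=2, mid=1, arr[mid]=16 -> 16 > 4, search left half
lo=0, hi=0, mid=0, arr[mid]=4 -> Found target at index 0!

Binary search finds 4 at index 0 after 3 comparisons. The search repeatedly halves the search space by comparing with the middle element.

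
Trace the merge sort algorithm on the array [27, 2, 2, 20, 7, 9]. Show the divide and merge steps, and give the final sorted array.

Merge sort trace:

Split: [27, 2, 2, 20, 7, 9] -> [27, 2, 2] and [20, 7, 9]
  Split: [27, 2, 2] -> [27] and [2, 2]
    Split: [2, 2] -> [2] and [2]
    Merge: [2] + [2] -> [2, 2]
  Merge: [27] + [2, 2] -> [2, 2, 27]
  Split: [20, 7, 9] -> [20] and [7, 9]
    Split: [7, 9] -> [7] and [9]
    Merge: [7] + [9] -> [7, 9]
  Merge: [20] + [7, 9] -> [7, 9, 20]
Merge: [2, 2, 27] + [7, 9, 20] -> [2, 2, 7, 9, 20, 27]

Final sorted array: [2, 2, 7, 9, 20, 27]

The merge sort proceeds by recursively splitting the array and merging sorted halves.
After all merges, the sorted array is [2, 2, 7, 9, 20, 27].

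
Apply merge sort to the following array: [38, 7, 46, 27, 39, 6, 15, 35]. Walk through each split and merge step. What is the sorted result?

Merge sort trace:

Split: [38, 7, 46, 27, 39, 6, 15, 35] -> [38, 7, 46, 27] and [39, 6, 15, 35]
  Split: [38, 7, 46, 27] -> [38, 7] and [46, 27]
    Split: [38, 7] -> [38] and [7]
    Merge: [38] + [7] -> [7, 38]
    Split: [46, 27] -> [46] and [27]
    Merge: [46] + [27] -> [27, 46]
  Merge: [7, 38] + [27, 46] -> [7, 27, 38, 46]
  Split: [39, 6, 15, 35] -> [39, 6] and [15, 35]
    Split: [39, 6] -> [39] and [6]
    Merge: [39] + [6] -> [6, 39]
    Split: [15, 35] -> [15] and [35]
    Merge: [15] + [35] -> [15, 35]
  Merge: [6, 39] + [15, 35] -> [6, 15, 35, 39]
Merge: [7, 27, 38, 46] + [6, 15, 35, 39] -> [6, 7, 15, 27, 35, 38, 39, 46]

Final sorted array: [6, 7, 15, 27, 35, 38, 39, 46]

The merge sort proceeds by recursively splitting the array and merging sorted halves.
After all merges, the sorted array is [6, 7, 15, 27, 35, 38, 39, 46].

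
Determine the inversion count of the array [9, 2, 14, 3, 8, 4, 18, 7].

Finding inversions in [9, 2, 14, 3, 8, 4, 18, 7]:

(0, 1): arr[0]=9 > arr[1]=2
(0, 3): arr[0]=9 > arr[3]=3
(0, 4): arr[0]=9 > arr[4]=8
(0, 5): arr[0]=9 > arr[5]=4
(0, 7): arr[0]=9 > arr[7]=7
(2, 3): arr[2]=14 > arr[3]=3
(2, 4): arr[2]=14 > arr[4]=8
(2, 5): arr[2]=14 > arr[5]=4
(2, 7): arr[2]=14 > arr[7]=7
(4, 5): arr[4]=8 > arr[5]=4
(4, 7): arr[4]=8 > arr[7]=7
(6, 7): arr[6]=18 > arr[7]=7

Total inversions: 12

The array has 12 inversion(s): (0,1), (0,3), (0,4), (0,5), (0,7), (2,3), (2,4), (2,5), (2,7), (4,5), (4,7), (6,7). Each pair (i,j) satisfies i < j and arr[i] > arr[j].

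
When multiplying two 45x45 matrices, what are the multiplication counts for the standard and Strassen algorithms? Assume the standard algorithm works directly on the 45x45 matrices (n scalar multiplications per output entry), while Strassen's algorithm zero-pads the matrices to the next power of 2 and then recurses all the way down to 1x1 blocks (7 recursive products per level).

Matrix multiplication for 45x45 matrices:

Strassen's algorithm requires power-of-2 dimensions. Pad 45x45 to 64x64 (next power of 2).

Standard algorithm: 45^3 = 91125 multiplications
Strassen's algorithm: 7^(log2(64)) = 7^6 = 117649 multiplications
Difference: 91125 - 117649 = -26524 (Strassen uses MORE here due to padding overhead — for small or just-over-power-of-2 n, padding can outweigh the per-level savings)

Standard: 91125 multiplications (45^3). Strassen: 117649 multiplications (7^6, after padding to 64x64). Strassen reduces 8 recursive multiplications to 7 at each level.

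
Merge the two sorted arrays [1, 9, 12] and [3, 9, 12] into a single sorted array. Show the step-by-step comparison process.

Merging process:

Compare 1 vs 3: take 1 from left. Merged: [1]
Compare 9 vs 3: take 3 from right. Merged: [1, 3]
Compare 9 vs 9: take 9 from left. Merged: [1, 3, 9]
Compare 12 vs 9: take 9 from right. Merged: [1, 3, 9, 9]
Compare 12 vs 12: take 12 from left. Merged: [1, 3, 9, 9, 12]
Append remaining from right: [12]. Merged: [1, 3, 9, 9, 12, 12]

Final merged array: [1, 3, 9, 9, 12, 12]
Total comparisons: 5

The merged array is [1, 3, 9, 9, 12, 12], requiring 5 comparisons. The merge step runs in O(n) time where n is the total number of elements.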